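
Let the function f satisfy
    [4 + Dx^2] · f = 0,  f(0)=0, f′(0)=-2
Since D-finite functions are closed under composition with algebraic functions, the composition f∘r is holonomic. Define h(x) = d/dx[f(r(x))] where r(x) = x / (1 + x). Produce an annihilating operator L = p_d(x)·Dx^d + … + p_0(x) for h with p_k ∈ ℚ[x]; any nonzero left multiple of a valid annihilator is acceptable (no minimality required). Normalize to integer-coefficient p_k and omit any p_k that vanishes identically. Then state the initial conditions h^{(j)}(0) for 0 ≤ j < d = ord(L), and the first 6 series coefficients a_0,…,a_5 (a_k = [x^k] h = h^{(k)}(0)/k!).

f: a_k = 0, -2, 0, 4/3, 0, -4/15, …
L₀ from L_f via x↦r, Dx↦r'^{-1}Dx.
Differentiate: ansatz ord ≤ ord L₀ ⇒ L.
L = (10 + 12·x + 6·x^2) + (6 + 18·x + 18·x^2 + 6·x^3)·Dx + (1 + 4·x + 6·x^2 + 4·x^3 + x^4)·Dx^2  (order 2).
h: a_k = -2, 4, -2, -8, 86/3, -60, …
ICs: h(0) = -2, h′(0) = 4.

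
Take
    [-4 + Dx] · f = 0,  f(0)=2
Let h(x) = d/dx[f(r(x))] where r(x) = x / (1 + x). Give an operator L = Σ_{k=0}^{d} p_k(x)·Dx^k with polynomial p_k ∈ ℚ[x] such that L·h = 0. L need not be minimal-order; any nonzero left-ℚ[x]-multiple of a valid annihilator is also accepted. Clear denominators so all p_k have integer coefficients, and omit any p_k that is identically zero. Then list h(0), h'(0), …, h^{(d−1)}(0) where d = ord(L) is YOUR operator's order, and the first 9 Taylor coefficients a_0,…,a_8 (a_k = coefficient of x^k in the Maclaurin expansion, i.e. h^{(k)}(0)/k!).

f: a_k = 2, 8, 16, 64/3, 64/3, 256/15, 512/45, 2048/315, 1024/315, …
Change of var in L_f (x↦r) gives L₀.
h₀' ⇒ L via d/dx closure of L₀.
L = (2 - 2·x) + (-1 - 2·x - x^2)·Dx  (order 1).
h: a_k = 8, 16, -8, -32/3, 56/3, -176/15, -136/45, 5056/315, -6632/315, …
ICs: h(0) = 8.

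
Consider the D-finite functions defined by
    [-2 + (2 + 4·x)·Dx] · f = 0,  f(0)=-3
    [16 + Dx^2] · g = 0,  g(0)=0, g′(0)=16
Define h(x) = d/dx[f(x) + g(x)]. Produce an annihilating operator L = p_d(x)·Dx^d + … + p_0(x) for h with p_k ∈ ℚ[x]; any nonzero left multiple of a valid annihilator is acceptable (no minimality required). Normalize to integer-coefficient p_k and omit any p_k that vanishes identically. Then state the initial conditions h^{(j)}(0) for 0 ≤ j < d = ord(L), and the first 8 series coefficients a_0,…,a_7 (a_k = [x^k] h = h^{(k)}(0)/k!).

f: a_k = -3, -3, 3/2, -3/2, 15/8, -21/8, 63/16, -99/16, …
g: a_k = 0, 16, 0, -128/3, 0, 512/15, 0, -4096/315, …
Weyl lclm of L_f,L_g ⇒ L₀ (ord ≤ 3).
h=h₀': d/dx-closure on L₀ ⇒ L.
L = (-496 - 1024·x - 1024·x^2) + (-304 - 1632·x - 3072·x^2 - 2048·x^3)·Dx + (-31 - 64·x - 64·x^2)·Dx^2 + (-19 - 102·x - 192·x^2 - 128·x^3)·Dx^3  (order 3).
h: a_k = 13, 3, -265/2, 15/2, 3781/24, 189/8, -96721/720, 1287/16, …
ICs: h(0) = 13, h′(0) = 3, h′′(0) = -265.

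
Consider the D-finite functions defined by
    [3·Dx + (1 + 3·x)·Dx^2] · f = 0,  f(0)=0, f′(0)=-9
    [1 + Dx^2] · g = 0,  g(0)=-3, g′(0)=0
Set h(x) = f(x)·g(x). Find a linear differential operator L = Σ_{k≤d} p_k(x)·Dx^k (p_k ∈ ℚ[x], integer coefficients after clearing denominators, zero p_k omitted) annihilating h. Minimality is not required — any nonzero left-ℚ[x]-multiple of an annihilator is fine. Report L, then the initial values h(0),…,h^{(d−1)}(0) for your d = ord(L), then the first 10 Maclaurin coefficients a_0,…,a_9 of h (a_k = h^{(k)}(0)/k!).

L = (-203 - 222·x - 189·x^2 + 432·x^3 + 324·x^4) + (-84 - 108·x + 648·x^2 + 648·x^3)·Dx + (-208 - 228·x - 54·x^2 + 864·x^3 + 648·x^4)·Dx^2 + (-84 - 108·x + 648·x^2 + 648·x^3)·Dx^3 + (-5 - 6·x + 135·x^2 + 432·x^3 + 324·x^4)·Dx^4  (order 4).
h: a_k = 0, 27, -81/2, 135/2, -162, 15921/40, -16065/16, 1454037/560, -547353/80, 81962427/4480, …
ICs: h(0) = 0, h′(0) = 27, h′′(0) = -81, h′′′(0) = 405.

f: a_k = 0, -9, 27/2, -27, 243/4, -729/5, 729/2, -6561/7, 19683/8, -6561, …
g: a_k = -3, 0, 3/2, 0, -1/8, 0, 1/240, 0, -1/13440, 0, …
Sym-product of L_f,L_g gives L₀ (≤ ord 4).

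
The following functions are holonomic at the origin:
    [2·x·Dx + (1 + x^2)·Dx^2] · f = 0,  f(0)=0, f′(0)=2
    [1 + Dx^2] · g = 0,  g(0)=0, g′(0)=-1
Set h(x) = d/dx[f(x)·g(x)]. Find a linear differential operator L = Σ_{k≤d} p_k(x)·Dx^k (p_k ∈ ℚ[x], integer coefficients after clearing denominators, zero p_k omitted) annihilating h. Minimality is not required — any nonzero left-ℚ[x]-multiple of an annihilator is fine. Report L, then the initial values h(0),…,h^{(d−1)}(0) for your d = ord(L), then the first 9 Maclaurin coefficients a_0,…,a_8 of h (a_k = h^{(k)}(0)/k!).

L = (110 + 294·x^2 + 461·x^4 + 96·x^6 + 12·x^8 + 2·x^10 + x^12) + (68·x + 284·x^3 + 280·x^5 + 80·x^7 + 20·x^9 + 4·x^11)·Dx + (120 + 340·x^2 + 534·x^4 + 148·x^6 + 32·x^8 + 8·x^10 + 2·x^12)·Dx^2 + (68·x + 284·x^3 + 280·x^5 + 80·x^7 + 20·x^9 + 4·x^11)·Dx^3 + (10 + 46·x^2 + 73·x^4 + 52·x^6 + 20·x^8 + 6·x^10 + x^12)·Dx^4  (order 4).
h: a_k = 0, -4, 0, 4, 0, -19/6, 0, 43/15, 0, …
ICs: h(0) = 0, h′(0) = -4, h′′(0) = 0, h′′′(0) = 24.

f: a_k = 0, 2, 0, -2/3, 0, 2/5, 0, -2/7, 0, …
g: a_k = 0, -1, 0, 1/6, 0, -1/120, 0, 1/5040, 0, …
Sym-product of L_f,L_g gives L₀ (≤ ord 4).
h=h₀': d/dx-closure on L₀ ⇒ L.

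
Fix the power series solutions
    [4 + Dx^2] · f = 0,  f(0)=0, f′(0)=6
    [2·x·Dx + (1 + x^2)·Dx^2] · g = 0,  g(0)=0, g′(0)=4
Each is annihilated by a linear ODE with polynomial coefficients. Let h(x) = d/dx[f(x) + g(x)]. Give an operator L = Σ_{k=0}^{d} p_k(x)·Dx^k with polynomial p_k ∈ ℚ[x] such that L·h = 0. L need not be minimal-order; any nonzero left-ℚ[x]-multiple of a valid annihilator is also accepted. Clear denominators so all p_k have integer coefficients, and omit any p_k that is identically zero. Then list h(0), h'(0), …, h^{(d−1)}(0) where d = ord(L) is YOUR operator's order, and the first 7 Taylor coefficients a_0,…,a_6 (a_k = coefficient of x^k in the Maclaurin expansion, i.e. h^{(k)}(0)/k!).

f: a_k = 0, 6, 0, -4, 0, 4/5, 0, …
g: a_k = 0, 4, 0, -4/3, 0, 4/5, 0, …
h₀=f+g: left-lcm gives L₀, ord ≤ 4.
h=h₀': d/dx-closure on L₀ ⇒ L.
L = (-32·x + 80·x^3 + 16·x^5) + (4 + 32·x^2 + 36·x^4 + 8·x^6)·Dx + (-8·x + 20·x^3 + 4·x^5)·Dx^2 + (1 + 8·x^2 + 9·x^4 + 2·x^6)·Dx^3  (order 3).
h: a_k = 10, 0, -16, 0, 8, 0, -68/15, …
ICs: h(0) = 10, h′(0) = 0, h′′(0) = -32.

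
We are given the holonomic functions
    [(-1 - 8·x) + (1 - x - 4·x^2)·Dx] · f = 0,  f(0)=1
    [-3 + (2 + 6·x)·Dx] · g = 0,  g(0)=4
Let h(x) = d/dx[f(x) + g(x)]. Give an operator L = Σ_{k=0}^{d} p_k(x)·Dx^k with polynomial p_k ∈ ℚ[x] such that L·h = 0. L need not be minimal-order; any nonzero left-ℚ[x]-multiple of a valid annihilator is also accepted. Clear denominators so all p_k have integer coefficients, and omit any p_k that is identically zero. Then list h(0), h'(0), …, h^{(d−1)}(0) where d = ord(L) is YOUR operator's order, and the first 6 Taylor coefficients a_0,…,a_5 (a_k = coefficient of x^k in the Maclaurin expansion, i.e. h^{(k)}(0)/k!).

f: a_k = 1, 1, 5, 9, 29, 65, …
g: a_k = 4, 6, -9/2, 27/4, -405/32, 1701/64, …
Weyl lclm of L_f,L_g ⇒ L₀ (ord ≤ 2).
Derive L from L₀ (diff closure).
L = (-594 - 4230·x - 12960·x^2 - 14400·x^3 - 17280·x^4) + (-189 - 3054·x - 16389·x^2 - 38544·x^3 - 55440·x^4 - 51840·x^5)·Dx + (46 + 350·x + 794·x^2 - 198·x^3 - 5376·x^4 - 13920·x^5 - 11520·x^6)·Dx^2  (order 2).
h: a_k = 7, 1, 189/4, 523/8, 29305/64, 93081/128, …
ICs: h(0) = 7, h′(0) = 1.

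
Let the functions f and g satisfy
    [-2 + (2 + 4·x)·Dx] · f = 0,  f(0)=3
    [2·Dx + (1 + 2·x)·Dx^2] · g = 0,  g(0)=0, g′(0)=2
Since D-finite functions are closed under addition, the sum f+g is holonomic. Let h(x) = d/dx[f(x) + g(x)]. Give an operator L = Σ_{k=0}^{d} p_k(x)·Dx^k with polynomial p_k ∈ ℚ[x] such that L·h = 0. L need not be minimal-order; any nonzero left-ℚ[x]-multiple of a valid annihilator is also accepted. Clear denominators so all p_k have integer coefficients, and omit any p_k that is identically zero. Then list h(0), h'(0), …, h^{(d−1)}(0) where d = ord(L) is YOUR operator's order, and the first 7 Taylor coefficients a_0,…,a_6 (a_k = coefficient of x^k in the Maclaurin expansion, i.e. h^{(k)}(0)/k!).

f: a_k = 3, 3, -3/2, 3/2, -15/8, 21/8, -63/16, …
g: a_k = 0, 2, -2, 8/3, -4, 32/5, -32/3, …
f+g: L₀ = lclm(L_f,L_g), ord ≤ 1+2.
Derive L from L₀ (diff closure).
L = 2 + (5 + 10·x)·Dx + (1 + 4·x + 4·x^2)·Dx^2  (order 2).
h: a_k = 5, -7, 25/2, -47/2, 361/8, -701/8, 2741/16, …
ICs: h(0) = 5, h′(0) = -7.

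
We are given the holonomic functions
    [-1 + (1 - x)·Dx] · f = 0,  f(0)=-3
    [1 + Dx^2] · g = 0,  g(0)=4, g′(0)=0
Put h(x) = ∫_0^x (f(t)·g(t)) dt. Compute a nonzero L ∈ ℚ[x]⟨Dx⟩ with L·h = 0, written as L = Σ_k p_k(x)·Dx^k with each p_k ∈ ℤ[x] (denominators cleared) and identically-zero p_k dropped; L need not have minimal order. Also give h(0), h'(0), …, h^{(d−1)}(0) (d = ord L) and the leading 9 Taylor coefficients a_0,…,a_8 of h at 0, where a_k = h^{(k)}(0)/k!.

f: a_k = -3, -3, -3, -3, -3, -3, -3, -3, -3, …
g: a_k = 4, 0, -2, 0, 1/6, 0, -1/180, 0, 1/10080, …
h₀=f·g: eliminate ⇒ L₀, order ≤ 1·2.
∫: right-multiply L₀ by Dx.
L = (-1 + x)·Dx + 2·Dx^2 + (-1 + x)·Dx^3  (order 3).
h: a_k = 0, -12, -6, -2, -3/2, -13/10, -13/12, -389/420, -389/480, …
ICs: h(0) = 0, h′(0) = -12, h′′(0) = -12.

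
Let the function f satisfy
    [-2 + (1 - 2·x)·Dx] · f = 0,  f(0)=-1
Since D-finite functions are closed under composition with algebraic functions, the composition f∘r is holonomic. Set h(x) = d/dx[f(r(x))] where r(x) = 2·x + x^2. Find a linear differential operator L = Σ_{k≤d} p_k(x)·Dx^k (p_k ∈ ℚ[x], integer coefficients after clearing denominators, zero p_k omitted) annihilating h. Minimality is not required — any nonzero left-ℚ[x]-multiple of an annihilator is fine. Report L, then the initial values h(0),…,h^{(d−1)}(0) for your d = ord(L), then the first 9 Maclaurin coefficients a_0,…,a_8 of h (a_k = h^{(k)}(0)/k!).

L = (9 + 12·x + 6·x^2) + (-1 + 3·x + 6·x^2 + 2·x^3)·Dx  (order 1).
h: a_k = -4, -36, -240, -1424, -7920, -42288, -219520, -1116288, -5587776, …
ICs: h(0) = -4.

f: a_k = -1, -2, -4, -8, -16, -32, -64, -128, -256, …
h₀=f(r): pull back L_f along r ⇒ L₀.
Derive L from L₀ (diff closure).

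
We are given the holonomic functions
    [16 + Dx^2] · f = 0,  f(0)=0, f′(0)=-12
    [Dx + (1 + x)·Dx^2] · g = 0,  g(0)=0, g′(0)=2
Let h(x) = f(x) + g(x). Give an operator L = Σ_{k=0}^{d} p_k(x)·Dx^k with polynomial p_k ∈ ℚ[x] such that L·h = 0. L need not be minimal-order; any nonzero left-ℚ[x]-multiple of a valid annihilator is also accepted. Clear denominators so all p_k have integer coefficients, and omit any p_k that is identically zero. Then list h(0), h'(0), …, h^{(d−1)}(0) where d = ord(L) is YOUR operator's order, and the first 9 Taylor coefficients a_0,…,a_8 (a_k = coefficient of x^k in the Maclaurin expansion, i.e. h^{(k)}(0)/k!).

L = (176 + 256·x + 128·x^2)·Dx + (144 + 400·x + 384·x^2 + 128·x^3)·Dx^2 + (11 + 16·x + 8·x^2)·Dx^3 + (9 + 25·x + 24·x^2 + 8·x^3)·Dx^4  (order 4).
h: a_k = 0, -10, -1, 98/3, -1/2, -126/5, -1/3, 1054/105, -1/4, …
ICs: h(0) = 0, h′(0) = -10, h′′(0) = -2, h′′′(0) = 196.

f: a_k = 0, -12, 0, 32, 0, -128/5, 0, 1024/105, 0, …
g: a_k = 0, 2, -1, 2/3, -1/2, 2/5, -1/3, 2/7, -1/4, …
Sum ⇒ L₀ = lclm(L_f,L_g) in ℚ(x)⟨Dx⟩.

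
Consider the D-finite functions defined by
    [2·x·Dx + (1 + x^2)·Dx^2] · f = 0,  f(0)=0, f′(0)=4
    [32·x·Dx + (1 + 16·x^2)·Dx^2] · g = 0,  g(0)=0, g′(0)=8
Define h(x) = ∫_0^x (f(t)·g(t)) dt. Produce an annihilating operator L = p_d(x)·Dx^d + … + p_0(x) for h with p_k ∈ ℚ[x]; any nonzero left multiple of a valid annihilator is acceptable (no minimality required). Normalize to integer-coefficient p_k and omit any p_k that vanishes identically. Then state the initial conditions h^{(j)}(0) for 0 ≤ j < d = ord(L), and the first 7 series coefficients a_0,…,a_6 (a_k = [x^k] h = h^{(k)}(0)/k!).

f: a_k = 0, 4, 0, -4/3, 0, 4/5, 0, …
g: a_k = 0, 8, 0, -128/3, 0, 2048/5, 0, …
f·g: L₀ = L_f ⊗_s L_g, ord ≤ 2·2.
∫: right-multiply L₀ by Dx.
L = (-384·x - 10880·x^3 - 16384·x^5 + 34816·x^7 + 98304·x^9)·Dx^2 + (-68 - 3916·x^2 - 19584·x^4 - 14336·x^6 + 121856·x^8 + 147456·x^10)·Dx^3 + (-136·x - 2632·x^3 - 6528·x^5 + 16448·x^7 + 69632·x^9 + 49152·x^11)·Dx^4 + (-1 - 34·x^2 - 305·x^4 + 4880·x^8 + 8704·x^10 + 4096·x^12)·Dx^5  (order 5).
h: a_k = 0, 0, 0, 32/3, 0, -544/15, 0, …
ICs: h(0) = 0, h′(0) = 0, h′′(0) = 0, h′′′(0) = 64, h′′′′(0) = 0.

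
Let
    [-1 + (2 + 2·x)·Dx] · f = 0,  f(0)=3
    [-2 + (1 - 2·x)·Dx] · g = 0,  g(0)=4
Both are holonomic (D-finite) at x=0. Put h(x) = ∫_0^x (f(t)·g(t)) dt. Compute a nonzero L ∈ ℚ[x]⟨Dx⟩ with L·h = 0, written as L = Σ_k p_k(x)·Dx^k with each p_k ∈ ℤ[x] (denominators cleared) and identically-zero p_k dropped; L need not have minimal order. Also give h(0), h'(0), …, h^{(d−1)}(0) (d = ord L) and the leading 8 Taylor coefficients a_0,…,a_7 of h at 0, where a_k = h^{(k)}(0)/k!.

L = (5 + 2·x)·Dx + (-2 + 2·x + 4·x^2)·Dx^2  (order 2).
h: a_k = 0, 12, 15, 39/2, 471/16, 7521/160, 10035/128, 240777/1792, …
ICs: h(0) = 0, h′(0) = 12.

f: a_k = 3, 3/2, -3/8, 3/16, -15/128, 21/256, -63/1024, 99/2048, …
g: a_k = 4, 8, 16, 32, 64, 128, 256, 512, …
h₀=f·g: eliminate ⇒ L₀, order ≤ 1·1.
∫: right-multiply L₀ by Dx.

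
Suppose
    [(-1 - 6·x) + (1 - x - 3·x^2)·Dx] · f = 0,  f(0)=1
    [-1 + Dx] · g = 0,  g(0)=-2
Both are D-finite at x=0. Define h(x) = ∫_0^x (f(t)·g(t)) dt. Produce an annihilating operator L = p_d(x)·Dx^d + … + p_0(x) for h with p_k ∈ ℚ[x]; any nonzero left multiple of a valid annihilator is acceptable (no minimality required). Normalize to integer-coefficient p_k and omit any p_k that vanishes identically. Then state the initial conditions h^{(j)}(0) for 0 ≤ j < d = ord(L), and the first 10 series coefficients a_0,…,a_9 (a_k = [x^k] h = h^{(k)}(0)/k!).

L = (2 + 5·x - 3·x^2)·Dx + (-1 + x + 3·x^2)·Dx^2  (order 2).
h: a_k = 0, -2, -2, -11/3, -35/6, -677/60, -3793/180, -106447/2520, -850483/10080, -6298165/36288, …
ICs: h(0) = 0, h′(0) = -2.

f: a_k = 1, 1, 4, 7, 19, 40, 97, 217, 508, 1159, …
g: a_k = -2, -2, -1, -1/3, -1/12, -1/60, -1/360, -1/2520, -1/20160, -1/181440, …
h₀=f·g: eliminate ⇒ L₀, order ≤ 1·1.
h=∫h₀ ⇒ L = L₀·Dx.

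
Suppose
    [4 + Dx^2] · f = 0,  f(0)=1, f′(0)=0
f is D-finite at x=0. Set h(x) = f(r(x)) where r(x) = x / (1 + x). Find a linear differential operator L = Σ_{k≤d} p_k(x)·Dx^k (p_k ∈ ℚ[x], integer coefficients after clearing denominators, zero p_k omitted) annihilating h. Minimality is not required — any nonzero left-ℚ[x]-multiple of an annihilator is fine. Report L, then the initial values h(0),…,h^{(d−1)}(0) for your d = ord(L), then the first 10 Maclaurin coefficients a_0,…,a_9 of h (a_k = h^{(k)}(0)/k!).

f: a_k = 1, 0, -2, 0, 2/3, 0, -4/45, 0, 2/315, 0, …
f∘r: x↦r, Dx↦Dx/r' in L_f ⇒ L₀.
L = 4 + (2 + 6·x + 6·x^2 + 2·x^3)·Dx + (1 + 4·x + 6·x^2 + 4·x^3 + x^4)·Dx^2  (order 2).
h: a_k = 1, 0, -2, 4, -16/3, 16/3, -154/45, -4/5, 2354/315, -5168/315, …
ICs: h(0) = 1, h′(0) = 0.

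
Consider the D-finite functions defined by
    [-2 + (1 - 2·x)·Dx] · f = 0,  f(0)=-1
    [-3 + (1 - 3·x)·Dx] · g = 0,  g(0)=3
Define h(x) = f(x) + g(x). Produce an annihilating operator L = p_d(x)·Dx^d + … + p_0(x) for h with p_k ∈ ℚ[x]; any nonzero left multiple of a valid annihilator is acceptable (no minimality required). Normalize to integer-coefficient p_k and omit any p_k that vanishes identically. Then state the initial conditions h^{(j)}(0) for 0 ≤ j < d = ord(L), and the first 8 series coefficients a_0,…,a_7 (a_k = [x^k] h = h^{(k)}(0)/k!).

L = -12 + (10 - 24·x)·Dx + (-1 + 5·x - 6·x^2)·Dx^2  (order 2).
h: a_k = 2, 7, 23, 73, 227, 697, 2123, 6433, …
ICs: h(0) = 2, h′(0) = 7.

f: a_k = -1, -2, -4, -8, -16, -32, -64, -128, …
g: a_k = 3, 9, 27, 81, 243, 729, 2187, 6561, …
f+g: L₀ = lclm(L_f,L_g), ord ≤ 1+1.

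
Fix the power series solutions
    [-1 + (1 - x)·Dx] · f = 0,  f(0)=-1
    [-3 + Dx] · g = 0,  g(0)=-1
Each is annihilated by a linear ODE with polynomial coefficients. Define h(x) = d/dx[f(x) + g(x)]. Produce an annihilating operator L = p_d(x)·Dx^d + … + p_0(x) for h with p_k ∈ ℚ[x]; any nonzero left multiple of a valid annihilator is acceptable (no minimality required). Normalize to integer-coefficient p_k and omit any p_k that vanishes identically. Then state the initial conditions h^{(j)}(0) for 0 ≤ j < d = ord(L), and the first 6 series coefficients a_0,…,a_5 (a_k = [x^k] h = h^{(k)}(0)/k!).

f: a_k = -1, -1, -1, -1, -1, -1, …
g: a_k = -1, -3, -9/2, -9/2, -27/8, -81/40, …
Sum ⇒ L₀ = lclm(L_f,L_g) in ℚ(x)⟨Dx⟩.
h₀' ⇒ L via d/dx closure of L₀.
L = 18·x + (3 - 18·x + 9·x^2)·Dx + (-1 + 4·x - 3·x^2)·Dx^2  (order 2).
h: a_k = -4, -11, -33/2, -35/2, -121/8, -483/40, …
ICs: h(0) = -4, h′(0) = -11.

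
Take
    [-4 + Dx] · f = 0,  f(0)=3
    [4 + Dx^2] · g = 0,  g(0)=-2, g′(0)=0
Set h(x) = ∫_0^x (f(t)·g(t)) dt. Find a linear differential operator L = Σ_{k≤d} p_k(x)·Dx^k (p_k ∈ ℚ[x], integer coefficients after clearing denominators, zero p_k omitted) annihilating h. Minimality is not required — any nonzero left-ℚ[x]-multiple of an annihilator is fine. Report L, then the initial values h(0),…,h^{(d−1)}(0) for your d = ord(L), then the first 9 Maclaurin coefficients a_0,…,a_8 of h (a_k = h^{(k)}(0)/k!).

L = 20·Dx - 8·Dx^2 + Dx^3  (order 3).
h: a_k = 0, -6, -12, -12, -4, 28/5, 152/15, 312/35, 556/105, …
ICs: h(0) = 0, h′(0) = -6, h′′(0) = -24.

f: a_k = 3, 12, 24, 32, 32, 128/5, 256/15, 1024/105, 512/105, …
g: a_k = -2, 0, 4, 0, -4/3, 0, 8/45, 0, -4/315, …
Sym-product of L_f,L_g gives L₀ (≤ ord 2).
Integrate: L := L₀·Dx.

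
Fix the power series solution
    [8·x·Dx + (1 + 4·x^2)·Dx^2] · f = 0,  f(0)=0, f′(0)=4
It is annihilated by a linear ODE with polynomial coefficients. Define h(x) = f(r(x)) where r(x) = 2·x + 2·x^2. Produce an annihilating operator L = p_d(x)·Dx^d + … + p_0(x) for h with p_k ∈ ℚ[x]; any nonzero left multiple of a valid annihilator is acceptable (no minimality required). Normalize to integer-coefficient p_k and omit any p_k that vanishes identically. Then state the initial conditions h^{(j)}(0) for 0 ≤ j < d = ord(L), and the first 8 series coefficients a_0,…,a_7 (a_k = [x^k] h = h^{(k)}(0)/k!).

f: a_k = 0, 4, 0, -16/3, 0, 64/5, 0, -256/7, …
Substitute x→r, Dx→(1/r')Dx; clear ⇒ L₀.
L = (-2 + 32·x + 128·x^2 + 192·x^3 + 96·x^4)·Dx + (1 + 2·x + 16·x^2 + 64·x^3 + 80·x^4 + 32·x^5)·Dx^2  (order 2).
h: a_k = 0, 8, 8, -128/3, -128, 1408/5, 6016/3, -4096/7, …
ICs: h(0) = 0, h′(0) = 8.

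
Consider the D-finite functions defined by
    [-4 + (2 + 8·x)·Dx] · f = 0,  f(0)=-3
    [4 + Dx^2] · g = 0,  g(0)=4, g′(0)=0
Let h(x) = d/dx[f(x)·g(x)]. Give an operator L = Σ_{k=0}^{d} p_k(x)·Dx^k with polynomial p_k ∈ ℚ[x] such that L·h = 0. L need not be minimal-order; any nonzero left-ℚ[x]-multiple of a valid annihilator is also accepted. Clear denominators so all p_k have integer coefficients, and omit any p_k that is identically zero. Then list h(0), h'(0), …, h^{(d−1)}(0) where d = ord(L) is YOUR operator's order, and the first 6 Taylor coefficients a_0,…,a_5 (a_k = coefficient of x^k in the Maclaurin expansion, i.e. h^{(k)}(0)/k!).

f: a_k = -3, -6, 6, -12, 30, -84, …
g: a_k = 4, 0, -8, 0, 8/3, 0, …
f·g: L₀ = L_f ⊗_s L_g, ord ≤ 1·2.
h₀' ⇒ L via d/dx closure of L₀.
L = (8 + 96·x + 256·x^2 + 256·x^3 + 256·x^4) + (2 - 48·x^2 - 64·x^3)·Dx + (1 + 10·x + 36·x^2 + 64·x^3 + 64·x^4)·Dx^2  (order 2).
h: a_k = -24, 96, 0, 256, -1280, 23552/5, …
ICs: h(0) = -24, h′(0) = 96.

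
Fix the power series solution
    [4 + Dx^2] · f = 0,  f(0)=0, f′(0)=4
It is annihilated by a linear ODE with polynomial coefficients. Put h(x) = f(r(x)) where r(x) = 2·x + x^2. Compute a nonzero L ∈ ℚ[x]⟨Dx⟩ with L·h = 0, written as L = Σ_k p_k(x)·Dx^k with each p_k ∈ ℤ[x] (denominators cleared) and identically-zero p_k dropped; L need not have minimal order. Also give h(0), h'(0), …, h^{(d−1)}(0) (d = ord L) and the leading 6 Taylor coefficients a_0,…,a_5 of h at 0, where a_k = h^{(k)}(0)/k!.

L = (16 + 48·x + 48·x^2 + 16·x^3) - Dx + (1 + x)·Dx^2  (order 2).
h: a_k = 0, 8, 4, -64/3, -32, 16/15, …
ICs: h(0) = 0, h′(0) = 8.

f: a_k = 0, 4, 0, -8/3, 0, 8/15, …
f∘r: x↦r, Dx↦Dx/r' in L_f ⇒ L₀.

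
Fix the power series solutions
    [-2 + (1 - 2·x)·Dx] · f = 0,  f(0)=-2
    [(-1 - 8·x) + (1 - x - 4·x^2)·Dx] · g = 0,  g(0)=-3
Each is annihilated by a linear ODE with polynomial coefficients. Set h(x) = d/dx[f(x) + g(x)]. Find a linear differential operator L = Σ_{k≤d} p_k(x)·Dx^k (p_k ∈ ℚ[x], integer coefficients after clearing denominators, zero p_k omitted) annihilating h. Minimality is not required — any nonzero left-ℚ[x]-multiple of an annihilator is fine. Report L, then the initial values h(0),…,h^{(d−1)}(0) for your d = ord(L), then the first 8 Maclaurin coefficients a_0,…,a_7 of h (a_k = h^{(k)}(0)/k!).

f: a_k = -2, -4, -8, -16, -32, -64, -128, -256, …
g: a_k = -3, -3, -15, -27, -87, -195, -543, -1323, …
h₀=f+g: left-lcm gives L₀, ord ≤ 2.
Derive L from L₀ (diff closure).
L = (12 - 576·x + 1152·x^2 - 3072·x^3 + 1536·x^4) + (15 + 60·x - 288·x^2 + 1152·x^3 - 2880·x^4 + 1536·x^5)·Dx + (-3 + 21·x - 78·x^2 + 128·x^3 + 96·x^4 - 448·x^5 + 256·x^6)·Dx^2  (order 2).
h: a_k = -7, -46, -129, -476, -1295, -4026, -11053, -32056, …
ICs: h(0) = -7, h′(0) = -46.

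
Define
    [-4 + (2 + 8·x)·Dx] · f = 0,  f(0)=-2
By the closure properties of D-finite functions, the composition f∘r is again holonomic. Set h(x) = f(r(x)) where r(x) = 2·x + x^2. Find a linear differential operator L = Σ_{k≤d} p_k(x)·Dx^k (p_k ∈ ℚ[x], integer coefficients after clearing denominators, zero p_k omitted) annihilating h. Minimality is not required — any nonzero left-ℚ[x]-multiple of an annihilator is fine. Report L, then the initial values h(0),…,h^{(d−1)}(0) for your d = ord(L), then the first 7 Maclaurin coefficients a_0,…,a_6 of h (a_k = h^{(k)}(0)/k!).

f: a_k = -2, -4, 4, -8, 20, -56, 168, …
f∘r: x↦r, Dx↦Dx/r' in L_f ⇒ L₀.
L = (-4 - 4·x) + (1 + 8·x + 4·x^2)·Dx  (order 1).
h: a_k = -2, -8, 12, -48, 228, -1200, 6744, …
ICs: h(0) = -2.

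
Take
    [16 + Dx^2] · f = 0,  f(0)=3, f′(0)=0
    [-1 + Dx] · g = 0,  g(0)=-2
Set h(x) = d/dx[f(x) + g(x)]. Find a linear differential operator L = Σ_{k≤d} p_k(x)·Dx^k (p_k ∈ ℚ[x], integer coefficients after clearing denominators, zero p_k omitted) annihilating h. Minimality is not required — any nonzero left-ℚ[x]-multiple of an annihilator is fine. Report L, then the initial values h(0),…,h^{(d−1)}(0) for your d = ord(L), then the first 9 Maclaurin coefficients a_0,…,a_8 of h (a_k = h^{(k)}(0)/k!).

L = 16 - 16·Dx + Dx^2 - Dx^3  (order 3).
h: a_k = -2, -50, -1, 383/3, -1/12, -1229/12, -1/360, 98303/2520, -1/20160, …
ICs: h(0) = -2, h′(0) = -50, h′′(0) = -2.

f: a_k = 3, 0, -24, 0, 32, 0, -256/15, 0, 512/105, …
g: a_k = -2, -2, -1, -1/3, -1/12, -1/60, -1/360, -1/2520, -1/20160, …
f+g: L₀ = lclm(L_f,L_g), ord ≤ 2+1.
Differentiate: ansatz ord ≤ ord L₀ ⇒ L.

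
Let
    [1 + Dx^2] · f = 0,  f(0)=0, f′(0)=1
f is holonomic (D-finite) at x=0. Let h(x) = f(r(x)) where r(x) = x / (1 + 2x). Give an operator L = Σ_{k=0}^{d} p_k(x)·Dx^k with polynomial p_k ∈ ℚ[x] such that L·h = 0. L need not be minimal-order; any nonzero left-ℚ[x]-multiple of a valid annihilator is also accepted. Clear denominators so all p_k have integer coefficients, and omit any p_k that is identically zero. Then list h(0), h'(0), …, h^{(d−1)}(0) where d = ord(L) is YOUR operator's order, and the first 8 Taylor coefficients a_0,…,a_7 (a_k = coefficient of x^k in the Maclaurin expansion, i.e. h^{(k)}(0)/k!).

f: a_k = 0, 1, 0, -1/6, 0, 1/120, 0, -1/5040, …
Substitute x→r, Dx→(1/r')Dx; clear ⇒ L₀.
L = 1 + (4 + 24·x + 48·x^2 + 32·x^3)·Dx + (1 + 8·x + 24·x^2 + 32·x^3 + 16·x^4)·Dx^2  (order 2).
h: a_k = 0, 1, -2, 23/6, -7, 1441/120, -75/4, 123479/5040, …
ICs: h(0) = 0, h′(0) = 1.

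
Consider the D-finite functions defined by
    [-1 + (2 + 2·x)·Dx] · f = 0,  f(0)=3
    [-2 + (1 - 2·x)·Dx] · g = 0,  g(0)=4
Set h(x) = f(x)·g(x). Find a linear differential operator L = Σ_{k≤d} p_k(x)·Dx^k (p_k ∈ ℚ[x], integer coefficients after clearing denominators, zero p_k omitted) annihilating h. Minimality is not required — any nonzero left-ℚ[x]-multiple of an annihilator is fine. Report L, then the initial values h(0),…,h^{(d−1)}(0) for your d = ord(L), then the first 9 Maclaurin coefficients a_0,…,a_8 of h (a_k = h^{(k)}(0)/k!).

f: a_k = 3, 3/2, -3/8, 3/16, -15/128, 21/256, -63/1024, 99/2048, -1287/32768, …
g: a_k = 4, 8, 16, 32, 64, 128, 256, 512, 1024, …
Sym-product of L_f,L_g gives L₀ (≤ ord 1).
L = (5 + 2·x) + (-2 + 2·x + 4·x^2)·Dx  (order 1).
h: a_k = 12, 30, 117/2, 471/4, 7521/32, 30105/64, 240777/256, 963207/512, 30821337/8192, …
ICs: h(0) = 12.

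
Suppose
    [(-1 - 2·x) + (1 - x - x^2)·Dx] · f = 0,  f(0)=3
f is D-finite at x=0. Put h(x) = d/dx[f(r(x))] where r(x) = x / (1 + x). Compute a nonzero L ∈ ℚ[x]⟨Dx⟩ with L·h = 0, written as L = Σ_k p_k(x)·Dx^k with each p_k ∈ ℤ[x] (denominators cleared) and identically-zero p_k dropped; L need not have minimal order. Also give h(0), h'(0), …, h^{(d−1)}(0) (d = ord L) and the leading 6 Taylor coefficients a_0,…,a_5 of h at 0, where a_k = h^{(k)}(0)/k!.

L = (2 + 6·x + 12·x^2 + 6·x^3) + (-1 - 5·x - 6·x^2 + x^3 + 3·x^4)·Dx  (order 1).
h: a_k = 3, 6, 0, 12, -15, 36, …
ICs: h(0) = 3.

f: a_k = 3, 3, 6, 9, 15, 24, …
f∘r: x↦r, Dx↦Dx/r' in L_f ⇒ L₀.
Differentiate: ansatz ord ≤ ord L₀ ⇒ L.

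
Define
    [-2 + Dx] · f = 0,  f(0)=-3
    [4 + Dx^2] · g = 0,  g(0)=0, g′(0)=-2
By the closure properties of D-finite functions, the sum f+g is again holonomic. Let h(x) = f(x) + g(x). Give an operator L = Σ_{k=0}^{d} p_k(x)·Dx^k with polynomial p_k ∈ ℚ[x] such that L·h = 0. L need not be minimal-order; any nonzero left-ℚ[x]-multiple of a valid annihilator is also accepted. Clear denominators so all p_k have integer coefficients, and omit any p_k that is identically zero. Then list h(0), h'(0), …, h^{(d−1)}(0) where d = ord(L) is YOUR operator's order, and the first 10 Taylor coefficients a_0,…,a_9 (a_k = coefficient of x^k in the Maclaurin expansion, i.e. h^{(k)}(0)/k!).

f: a_k = -3, -6, -6, -4, -2, -4/5, -4/15, -8/105, -2/105, -4/945, …
g: a_k = 0, -2, 0, 4/3, 0, -4/15, 0, 8/315, 0, -4/2835, …
Sum ⇒ L₀ = lclm(L_f,L_g) in ℚ(x)⟨Dx⟩.
L = -8 + 4·Dx - 2·Dx^2 + Dx^3  (order 3).
h: a_k = -3, -8, -6, -8/3, -2, -16/15, -4/15, -16/315, -2/105, -16/2835, …
ICs: h(0) = -3, h′(0) = -8, h′′(0) = -12.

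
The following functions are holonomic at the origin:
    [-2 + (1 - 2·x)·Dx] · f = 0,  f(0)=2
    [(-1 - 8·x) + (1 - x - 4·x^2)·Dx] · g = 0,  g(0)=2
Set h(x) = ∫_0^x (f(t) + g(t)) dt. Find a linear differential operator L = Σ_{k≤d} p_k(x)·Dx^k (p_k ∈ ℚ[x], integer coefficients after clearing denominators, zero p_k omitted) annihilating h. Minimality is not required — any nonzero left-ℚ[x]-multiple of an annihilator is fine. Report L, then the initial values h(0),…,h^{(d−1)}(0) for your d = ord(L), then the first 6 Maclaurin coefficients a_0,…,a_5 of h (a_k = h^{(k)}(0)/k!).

L = (12 - 48·x + 192·x^2 - 128·x^3)·Dx + (-2 - 96·x^2 + 352·x^3 - 256·x^4)·Dx^2 + (-1 + 11·x - 30·x^2 + 80·x^4 - 64·x^5)·Dx^3  (order 3).
h: a_k = 0, 4, 3, 6, 17/2, 18, …
ICs: h(0) = 0, h′(0) = 4, h′′(0) = 6.

f: a_k = 2, 4, 8, 16, 32, 64, …
g: a_k = 2, 2, 10, 18, 58, 130, …
Weyl lclm of L_f,L_g ⇒ L₀ (ord ≤ 2).
h=∫h₀ ⇒ L = L₀·Dx.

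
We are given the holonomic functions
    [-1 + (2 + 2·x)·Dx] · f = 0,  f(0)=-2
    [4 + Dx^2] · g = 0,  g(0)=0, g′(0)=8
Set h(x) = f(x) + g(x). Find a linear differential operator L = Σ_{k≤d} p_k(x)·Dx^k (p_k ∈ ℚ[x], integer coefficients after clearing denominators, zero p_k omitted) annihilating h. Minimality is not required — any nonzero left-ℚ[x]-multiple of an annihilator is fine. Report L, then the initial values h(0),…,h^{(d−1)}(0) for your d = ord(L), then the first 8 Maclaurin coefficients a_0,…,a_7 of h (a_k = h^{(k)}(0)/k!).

L = (-76 - 128·x - 64·x^2) + (120 + 376·x + 384·x^2 + 128·x^3)·Dx + (-19 - 32·x - 16·x^2)·Dx^2 + (30 + 94·x + 96·x^2 + 32·x^3)·Dx^3  (order 3).
h: a_k = -2, 7, 1/4, -131/24, 5/64, 1943/1920, 21/512, -43163/322560, …
ICs: h(0) = -2, h′(0) = 7, h′′(0) = 1/2.

f: a_k = -2, -1, 1/4, -1/8, 5/64, -7/128, 21/512, -33/1024, …
g: a_k = 0, 8, 0, -16/3, 0, 16/15, 0, -32/315, …
Sum ⇒ L₀ = lclm(L_f,L_g) in ℚ(x)⟨Dx⟩.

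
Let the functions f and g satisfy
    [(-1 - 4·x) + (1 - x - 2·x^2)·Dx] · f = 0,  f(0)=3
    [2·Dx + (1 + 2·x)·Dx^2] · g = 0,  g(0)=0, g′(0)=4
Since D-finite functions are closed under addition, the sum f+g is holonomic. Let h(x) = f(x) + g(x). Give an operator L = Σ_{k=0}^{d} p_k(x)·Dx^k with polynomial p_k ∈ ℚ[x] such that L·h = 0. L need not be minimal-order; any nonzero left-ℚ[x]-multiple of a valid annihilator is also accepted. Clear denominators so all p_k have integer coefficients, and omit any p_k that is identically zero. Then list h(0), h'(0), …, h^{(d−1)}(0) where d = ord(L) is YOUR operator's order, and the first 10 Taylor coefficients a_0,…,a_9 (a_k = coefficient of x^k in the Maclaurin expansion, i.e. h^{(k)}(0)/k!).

L = (54 + 228·x + 432·x^2 + 288·x^3 + 192·x^4)·Dx + (11 + 124·x + 464·x^2 + 704·x^3 + 592·x^4 + 320·x^5)·Dx^2 + (-4 - 19·x - 17·x^2 + 42·x^3 + 116·x^4 + 136·x^5 + 64·x^6)·Dx^3  (order 3).
h: a_k = 3, 7, 5, 61/3, 25, 379/5, 323/3, 2041/7, 449, 10231/9, …
ICs: h(0) = 3, h′(0) = 7, h′′(0) = 10.

f: a_k = 3, 3, 9, 15, 33, 63, 129, 255, 513, 1023, …
g: a_k = 0, 4, -4, 16/3, -8, 64/5, -64/3, 256/7, -64, 1024/9, …
Sum ⇒ L₀ = lclm(L_f,L_g) in ℚ(x)⟨Dx⟩.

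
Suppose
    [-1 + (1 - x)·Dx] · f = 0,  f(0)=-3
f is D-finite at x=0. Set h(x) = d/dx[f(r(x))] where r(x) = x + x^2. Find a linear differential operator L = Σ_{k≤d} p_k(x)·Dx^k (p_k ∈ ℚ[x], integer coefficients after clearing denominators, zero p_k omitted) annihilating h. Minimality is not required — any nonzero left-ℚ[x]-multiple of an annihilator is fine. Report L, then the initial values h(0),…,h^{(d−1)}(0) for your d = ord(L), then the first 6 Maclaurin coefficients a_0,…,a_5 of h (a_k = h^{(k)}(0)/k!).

f: a_k = -3, -3, -3, -3, -3, -3, …
L₀ from L_f via x↦r, Dx↦r'^{-1}Dx.
Derive L from L₀ (diff closure).
L = (4 + 6·x + 6·x^2) + (-1 - x + 3·x^2 + 2·x^3)·Dx  (order 1).
h: a_k = -3, -12, -27, -60, -120, -234, …
ICs: h(0) = -3.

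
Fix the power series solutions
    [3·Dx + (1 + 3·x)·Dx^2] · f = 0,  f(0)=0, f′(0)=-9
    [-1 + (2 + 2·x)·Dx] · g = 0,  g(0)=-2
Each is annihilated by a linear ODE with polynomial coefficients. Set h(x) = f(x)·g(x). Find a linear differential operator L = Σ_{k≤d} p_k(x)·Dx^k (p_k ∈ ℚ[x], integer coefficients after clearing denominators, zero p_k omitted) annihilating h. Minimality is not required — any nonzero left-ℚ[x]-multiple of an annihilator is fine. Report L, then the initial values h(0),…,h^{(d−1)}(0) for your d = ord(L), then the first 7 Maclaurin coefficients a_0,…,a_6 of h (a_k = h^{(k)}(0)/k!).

L = (-3 + 3·x) + (8 + 8·x)·Dx + (4 + 20·x + 28·x^2 + 12·x^3)·Dx^2  (order 2).
h: a_k = 0, 18, -18, 153/4, -90, 70947/320, -180189/320, …
ICs: h(0) = 0, h′(0) = 18.

f: a_k = 0, -9, 27/2, -27, 243/4, -729/5, 729/2, …
g: a_k = -2, -1, 1/4, -1/8, 5/64, -7/128, 21/512, …
h₀=f·g: eliminate ⇒ L₀, order ≤ 2·1.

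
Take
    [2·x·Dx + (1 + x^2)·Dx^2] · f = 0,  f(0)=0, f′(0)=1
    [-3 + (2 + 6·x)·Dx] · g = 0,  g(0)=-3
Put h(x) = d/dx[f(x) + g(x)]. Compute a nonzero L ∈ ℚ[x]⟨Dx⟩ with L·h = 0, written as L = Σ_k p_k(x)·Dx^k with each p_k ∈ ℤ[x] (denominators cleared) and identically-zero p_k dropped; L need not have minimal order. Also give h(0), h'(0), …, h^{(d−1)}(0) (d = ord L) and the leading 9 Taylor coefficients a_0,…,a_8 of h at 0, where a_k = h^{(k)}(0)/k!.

f: a_k = 0, 1, 0, -1/3, 0, 1/5, 0, -1/7, 0, …
g: a_k = -3, -9/2, 27/8, -81/16, 1215/128, -5103/256, 45927/1024, -216513/2048, 8444007/32768, …
L₀ := lclm(L_f,L_g); ord L₀ ≤ 2+1.
h=h₀': d/dx-closure on L₀ ⇒ L.
L = (-12 - 90·x + 36·x^2 + 54·x^3) + (-35 - 48·x - 102·x^2 + 144·x^3 + 189·x^4)·Dx + (-6 - 10·x + 36·x^2 + 44·x^3 + 42·x^4 + 54·x^5)·Dx^2  (order 2).
h: a_k = -7/2, 27/4, -259/16, 1215/32, -25259/256, 137781/512, -1517639/2048, 8444007/4096, -379914779/65536, …
ICs: h(0) = -7/2, h′(0) = 27/4.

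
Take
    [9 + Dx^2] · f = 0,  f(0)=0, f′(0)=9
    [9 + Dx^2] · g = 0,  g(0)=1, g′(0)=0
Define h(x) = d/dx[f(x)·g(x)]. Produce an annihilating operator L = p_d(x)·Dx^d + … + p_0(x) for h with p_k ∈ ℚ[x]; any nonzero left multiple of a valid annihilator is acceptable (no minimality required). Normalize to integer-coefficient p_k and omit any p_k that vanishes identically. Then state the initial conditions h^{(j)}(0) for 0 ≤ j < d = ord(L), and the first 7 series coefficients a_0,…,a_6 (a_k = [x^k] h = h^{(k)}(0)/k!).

f: a_k = 0, 9, 0, -27/2, 0, 243/40, 0, …
g: a_k = 1, 0, -9/2, 0, 27/8, 0, -81/80, …
h₀=f·g: eliminate ⇒ L₀, order ≤ 2·2.
Derive L from L₀ (diff closure).
L = 36 + Dx^2  (order 2).
h: a_k = 9, 0, -162, 0, 486, 0, -2916/5, …
ICs: h(0) = 9, h′(0) = 0.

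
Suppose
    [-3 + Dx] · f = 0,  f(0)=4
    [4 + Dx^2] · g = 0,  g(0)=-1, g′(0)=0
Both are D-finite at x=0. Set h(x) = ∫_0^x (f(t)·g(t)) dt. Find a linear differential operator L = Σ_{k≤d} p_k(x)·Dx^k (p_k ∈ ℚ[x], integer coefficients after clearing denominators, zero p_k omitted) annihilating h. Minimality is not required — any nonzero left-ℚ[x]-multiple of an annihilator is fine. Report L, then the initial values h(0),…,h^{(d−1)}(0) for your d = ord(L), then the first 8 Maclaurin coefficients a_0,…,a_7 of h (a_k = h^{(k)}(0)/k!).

L = 13·Dx - 6·Dx^2 + Dx^3  (order 3).
h: a_k = 0, -4, -6, -10/3, 3/2, 119/30, 199/60, 407/252, …
ICs: h(0) = 0, h′(0) = -4, h′′(0) = -12.

f: a_k = 4, 12, 18, 18, 27/2, 81/10, 81/20, 243/140, …
g: a_k = -1, 0, 2, 0, -2/3, 0, 4/45, 0, …
Product ⇒ symmetric product L₀, ord ≤ 2.
h=∫₀ˣh₀: take L = L₀·Dx.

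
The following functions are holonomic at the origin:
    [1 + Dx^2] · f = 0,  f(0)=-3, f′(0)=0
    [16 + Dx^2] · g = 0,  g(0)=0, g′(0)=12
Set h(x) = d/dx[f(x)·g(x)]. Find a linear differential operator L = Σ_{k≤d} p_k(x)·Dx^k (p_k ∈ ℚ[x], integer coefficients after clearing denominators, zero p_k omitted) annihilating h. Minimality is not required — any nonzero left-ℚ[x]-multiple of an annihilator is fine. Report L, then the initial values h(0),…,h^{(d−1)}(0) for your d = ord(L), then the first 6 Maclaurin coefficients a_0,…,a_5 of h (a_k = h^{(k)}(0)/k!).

L = 225 + 34·Dx^2 + Dx^4  (order 4).
h: a_k = -36, 0, 342, 0, -1263/2, 0, …
ICs: h(0) = -36, h′(0) = 0, h′′(0) = 684, h′′′(0) = 0.

f: a_k = -3, 0, 3/2, 0, -1/8, 0, …
g: a_k = 0, 12, 0, -32, 0, 128/5, …
Product ⇒ symmetric product L₀, ord ≤ 4.
Differentiate: ansatz ord ≤ ord L₀ ⇒ L.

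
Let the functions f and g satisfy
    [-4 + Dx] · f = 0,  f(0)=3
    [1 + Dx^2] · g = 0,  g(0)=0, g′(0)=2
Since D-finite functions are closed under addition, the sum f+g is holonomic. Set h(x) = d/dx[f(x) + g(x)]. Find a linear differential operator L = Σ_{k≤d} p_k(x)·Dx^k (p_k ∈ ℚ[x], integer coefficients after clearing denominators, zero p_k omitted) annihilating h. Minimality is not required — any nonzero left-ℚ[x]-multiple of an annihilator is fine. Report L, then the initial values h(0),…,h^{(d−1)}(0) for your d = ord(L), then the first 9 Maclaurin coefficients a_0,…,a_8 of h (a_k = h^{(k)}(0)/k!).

L = 4 - Dx + 4·Dx^2 - Dx^3  (order 3).
h: a_k = 14, 48, 95, 128, 1537/12, 512/5, 4915/72, 4096/105, 393217/20160, …
ICs: h(0) = 14, h′(0) = 48, h′′(0) = 190.

f: a_k = 3, 12, 24, 32, 32, 128/5, 256/15, 1024/105, 512/105, …
g: a_k = 0, 2, 0, -1/3, 0, 1/60, 0, -1/2520, 0, …
h₀=f+g: left-lcm gives L₀, ord ≤ 3.
Differentiate: ansatz ord ≤ ord L₀ ⇒ L.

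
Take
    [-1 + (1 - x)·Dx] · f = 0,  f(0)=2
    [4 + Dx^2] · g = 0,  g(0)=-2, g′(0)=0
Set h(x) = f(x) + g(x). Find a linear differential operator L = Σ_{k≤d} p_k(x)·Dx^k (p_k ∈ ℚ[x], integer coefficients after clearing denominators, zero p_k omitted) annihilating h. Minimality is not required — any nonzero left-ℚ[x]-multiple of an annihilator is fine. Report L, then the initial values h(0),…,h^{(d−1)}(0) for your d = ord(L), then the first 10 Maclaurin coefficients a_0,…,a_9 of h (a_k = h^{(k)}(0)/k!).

L = (20 - 16·x + 8·x^2) + (-12 + 28·x - 24·x^2 + 8·x^3)·Dx + (5 - 4·x + 2·x^2)·Dx^2 + (-3 + 7·x - 6·x^2 + 2·x^3)·Dx^3  (order 3).
h: a_k = 0, 2, 6, 2, 2/3, 2, 98/45, 2, 626/315, 2, …
ICs: h(0) = 0, h′(0) = 2, h′′(0) = 12.

f: a_k = 2, 2, 2, 2, 2, 2, 2, 2, 2, 2, …
g: a_k = -2, 0, 4, 0, -4/3, 0, 8/45, 0, -4/315, 0, …
h₀=f+g: left-lcm gives L₀, ord ≤ 3.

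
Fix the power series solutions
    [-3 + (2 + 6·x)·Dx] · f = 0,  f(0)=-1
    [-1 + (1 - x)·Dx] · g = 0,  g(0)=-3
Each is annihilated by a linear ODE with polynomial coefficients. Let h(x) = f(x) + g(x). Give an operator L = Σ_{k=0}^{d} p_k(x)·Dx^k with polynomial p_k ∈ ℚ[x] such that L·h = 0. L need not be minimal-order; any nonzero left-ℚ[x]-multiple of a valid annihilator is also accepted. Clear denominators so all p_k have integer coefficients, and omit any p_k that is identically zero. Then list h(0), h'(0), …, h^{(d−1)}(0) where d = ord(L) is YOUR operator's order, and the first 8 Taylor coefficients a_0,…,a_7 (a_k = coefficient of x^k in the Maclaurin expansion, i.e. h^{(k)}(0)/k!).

L = (21 + 27·x) + (-17 - 30·x - 81·x^2)·Dx + (-2 + 14·x + 42·x^2 - 54·x^3)·Dx^2  (order 2).
h: a_k = -4, -9/2, -15/8, -75/16, 21/128, -2469/256, 12237/1024, -78315/2048, …
ICs: h(0) = -4, h′(0) = -9/2.

f: a_k = -1, -3/2, 9/8, -27/16, 405/128, -1701/256, 15309/1024, -72171/2048, …
g: a_k = -3, -3, -3, -3, -3, -3, -3, -3, …
h₀=f+g: left-lcm gives L₀, ord ≤ 2.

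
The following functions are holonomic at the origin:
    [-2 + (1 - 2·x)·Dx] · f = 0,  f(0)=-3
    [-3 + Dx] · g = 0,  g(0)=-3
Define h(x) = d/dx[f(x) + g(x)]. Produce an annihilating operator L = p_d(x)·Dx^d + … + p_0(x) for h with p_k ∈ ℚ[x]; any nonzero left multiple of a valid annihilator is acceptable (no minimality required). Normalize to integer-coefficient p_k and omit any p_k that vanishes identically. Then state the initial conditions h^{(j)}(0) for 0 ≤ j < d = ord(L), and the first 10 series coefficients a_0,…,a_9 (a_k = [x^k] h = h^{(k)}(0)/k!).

f: a_k = -3, -6, -12, -24, -48, -96, -192, -384, -768, -1536, …
g: a_k = -3, -9, -27/2, -27/2, -81/8, -243/40, -243/80, -729/560, -2187/4480, -729/4480, …
Weyl lclm of L_f,L_g ⇒ L₀ (ord ≤ 2).
h=h₀': d/dx-closure on L₀ ⇒ L.
L = (36 + 72·x) + (-15 - 36·x + 36·x^2)·Dx + (1 + 4·x - 12·x^2)·Dx^2  (order 2).
h: a_k = -15, -51, -225/2, -465/2, -4083/8, -46809/40, -215769/80, -3442827/560, -61938081/4480, -137627787/4480, …
ICs: h(0) = -15, h′(0) = -51.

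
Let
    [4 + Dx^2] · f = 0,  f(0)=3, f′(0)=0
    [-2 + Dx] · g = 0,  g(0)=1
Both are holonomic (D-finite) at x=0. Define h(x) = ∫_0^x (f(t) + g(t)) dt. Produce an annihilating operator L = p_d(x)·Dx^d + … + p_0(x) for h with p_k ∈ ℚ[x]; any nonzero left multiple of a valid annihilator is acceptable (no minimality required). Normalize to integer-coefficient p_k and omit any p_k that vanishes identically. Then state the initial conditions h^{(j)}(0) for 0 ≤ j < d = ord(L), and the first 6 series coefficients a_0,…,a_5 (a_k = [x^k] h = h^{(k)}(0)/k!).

L = -8·Dx + 4·Dx^2 - 2·Dx^3 + Dx^4  (order 4).
h: a_k = 0, 4, 1, -4/3, 1/3, 8/15, …
ICs: h(0) = 0, h′(0) = 4, h′′(0) = 2, h′′′(0) = -8.

f: a_k = 3, 0, -6, 0, 2, 0, …
g: a_k = 1, 2, 2, 4/3, 2/3, 4/15, …
f+g: L₀ = lclm(L_f,L_g), ord ≤ 2+1.
Integrate: L := L₀·Dx.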